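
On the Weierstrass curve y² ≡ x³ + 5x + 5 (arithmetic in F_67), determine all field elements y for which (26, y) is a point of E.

x³ + 5x + 5 = 17711 ≡ 23 (mod 67).
Square roots of 23 mod 67: 31 and 36 (since 31² = 961 ≡ 23).

31, 36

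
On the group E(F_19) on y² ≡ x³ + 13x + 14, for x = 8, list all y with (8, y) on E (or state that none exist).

x³ + 13x + 14 = 630 ≡ 3 (mod 19).
3 is a non-residue mod 19; no y exists.

none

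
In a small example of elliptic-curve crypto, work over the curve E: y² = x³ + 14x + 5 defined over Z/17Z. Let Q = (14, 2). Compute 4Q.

O

Repeated addition: build up to 4Q.
2Q: tangent at (14, 2): λ = (3·14² + 14)/(2·2) ≡ 7/4. 4⁻¹ ≡ 13 (mod 17), so λ ≡ 7·13 ≡ 6.
  x = λ² - 14 - 14 = 36 - 28 ≡ 8; y = λ·(14 - 8) - 2 ≡ 0. → (8, 0)
3Q: (8, 0) + (14, 2). λ = (2 - 0)/(14 - 8) ≡ 2/6 mod 17. 6⁻¹ ≡ 3 (mod 17), so λ ≡ 6.
  x = λ² - 8 - 14 = 36 - 22 ≡ 14; y = λ·(8 - 14) - 0 ≡ 15. → (14, 15)
4Q: (14, 15) + (14, 2): same x and y₁ ≡ -y₂, so the sum is ∞.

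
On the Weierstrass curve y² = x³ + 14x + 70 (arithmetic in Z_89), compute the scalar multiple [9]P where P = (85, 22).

(11, 24)

Repeated addition: build up to 9P.
2P: tangent at (85, 22): λ = (3·85² + 14)/(2·22) ≡ 62/44. 44⁻¹ ≡ 87 (mod 89), so λ ≡ 62·87 ≡ 54.
  x = λ² - 85 - 85 = 2916 - 170 ≡ 76; y = λ·(85 - 76) - 22 ≡ 19. → (76, 19)
3P: (76, 19) + (85, 22). λ = (22 - 19)/(85 - 76) ≡ 3/9 mod 89. 9⁻¹ ≡ 10 (mod 89), so λ ≡ 30.
  x = λ² - 76 - 85 = 900 - 161 ≡ 27; y = λ·(76 - 27) - 19 ≡ 27. → (27, 27)
4P: (27, 27) + (85, 22). λ = (22 - 27)/(85 - 27) ≡ 84/58 mod 89. 58⁻¹ ≡ 66 (mod 89) since 58·66 = 3828 ≡ 1, so λ ≡ 26.
  x = λ² - 27 - 85 = 676 - 112 ≡ 30; y = λ·(27 - 30) - 27 ≡ 73. → (30, 73)
5P: (30, 73) + (85, 22). λ = (22 - 73)/(85 - 30) ≡ 38/55 mod 89. 55⁻¹ ≡ 34 (mod 89) since 55·34 = 1870 ≡ 1, so λ ≡ 46.
  x = λ² - 30 - 85 = 2116 - 115 ≡ 43; y = λ·(30 - 43) - 73 ≡ 41. → (43, 41)
6P: (43, 41) + (85, 22). λ = (22 - 41)/(85 - 43) ≡ 70/42 mod 89. 42⁻¹ ≡ 53 (mod 89), so λ ≡ 61.
  x = λ² - 43 - 85 = 3721 - 128 ≡ 33; y = λ·(43 - 33) - 41 ≡ 35. → (33, 35)
7P: (33, 35) + (85, 22). λ = (22 - 35)/(85 - 33) ≡ 76/52 mod 89. 52⁻¹ ≡ 12 (mod 89) since 52·12 = 624 ≡ 1, so λ ≡ 22.
  x = λ² - 33 - 85 = 484 - 118 ≡ 10; y = λ·(33 - 10) - 35 ≡ 26. → (10, 26)
8P: (10, 26) + (85, 22). λ = (22 - 26)/(85 - 10) ≡ 85/75 mod 89. 75⁻¹ ≡ 19 (mod 89) since 75·19 = 1425 ≡ 1, so λ ≡ 13.
  x = λ² - 10 - 85 = 169 - 95 ≡ 74; y = λ·(10 - 74) - 26 ≡ 32. → (74, 32)
9P: (74, 32) + (85, 22). λ = (22 - 32)/(85 - 74) ≡ 79/11 mod 89. 11⁻¹ ≡ 81 (mod 89), so λ ≡ 80.
  x = λ² - 74 - 85 = 6400 - 159 ≡ 11; y = λ·(74 - 11) - 32 ≡ 24. → (11, 24)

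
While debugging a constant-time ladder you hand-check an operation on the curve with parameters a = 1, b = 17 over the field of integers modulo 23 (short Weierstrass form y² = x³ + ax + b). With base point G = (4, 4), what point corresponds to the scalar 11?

(4, 19)

Double-and-add on 11 = (1011)₂. Start with G = (4, 4) for the leading 1-bit.
double: tangent at (4, 4): λ = (3·4² + 1)/(2·4) ≡ 3/8. 8⁻¹ ≡ 3 (mod 23) since 8·3 = 24 ≡ 1, so λ ≡ 3·3 ≡ 9.
  x = λ² - 4 - 4 = 81 - 8 ≡ 4; y = λ·(4 - 4) - 4 ≡ 19. → (4, 19)
double: tangent at (4, 19): λ = (3·4² + 1)/(2·19) ≡ 3/15. 15⁻¹ ≡ 20 (mod 23) since 15·20 = 300 ≡ 1, so λ ≡ 3·20 ≡ 14.
  x = λ² - 4 - 4 = 196 - 8 ≡ 4; y = λ·(4 - 4) - 19 ≡ 4. → (4, 4)
add G: tangent at (4, 4): λ = (3·4² + 1)/(2·4) ≡ 3/8. 8⁻¹ ≡ 3 (mod 23), so λ ≡ 3·3 ≡ 9.
  x = λ² - 4 - 4 = 81 - 8 ≡ 4; y = λ·(4 - 4) - 4 ≡ 19. → (4, 19)
double: tangent at (4, 19): λ = (3·4² + 1)/(2·19) ≡ 3/15. 15⁻¹ ≡ 20 (mod 23) since 15·20 = 300 ≡ 1, so λ ≡ 3·20 ≡ 14.
  x = λ² - 4 - 4 = 196 - 8 ≡ 4; y = λ·(4 - 4) - 19 ≡ 4. → (4, 4)
add G: tangent at (4, 4): λ = (3·4² + 1)/(2·4) ≡ 3/8. 8⁻¹ ≡ 3 (mod 23) since 8·3 = 24 ≡ 1, so λ ≡ 3·3 ≡ 9.
  x = λ² - 4 - 4 = 81 - 8 ≡ 4; y = λ·(4 - 4) - 4 ≡ 19. → (4, 19)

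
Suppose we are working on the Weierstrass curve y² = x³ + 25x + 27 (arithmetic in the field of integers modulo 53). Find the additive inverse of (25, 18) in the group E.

-(25, 18) = (25, -18 mod 53) = (25, 35).

(25, 35)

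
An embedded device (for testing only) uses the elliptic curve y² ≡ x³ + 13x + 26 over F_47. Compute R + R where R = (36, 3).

tangent at (36, 3): λ = (3·36² + 13)/(2·3) ≡ 0/6. 6⁻¹ ≡ 8 (mod 47), so λ ≡ 0·8 ≡ 0.
  x = λ² - 36 - 36 = 0 - 72 ≡ 22; y = λ·(36 - 22) - 3 ≡ 44. → (22, 44)

(22, 44)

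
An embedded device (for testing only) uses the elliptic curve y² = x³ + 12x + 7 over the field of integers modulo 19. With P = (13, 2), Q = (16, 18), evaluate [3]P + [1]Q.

First 3P:
Repeated addition: build up to 3P.
2P: tangent at (13, 2): λ = (3·13² + 12)/(2·2) ≡ 6/4. 4⁻¹ ≡ 5 (mod 19), so λ ≡ 6·5 ≡ 11.
  x = λ² - 13 - 13 = 121 - 26 ≡ 0; y = λ·(13 - 0) - 2 ≡ 8. → (0, 8)
3P: (0, 8) + (13, 2). λ = (2 - 8)/(13 - 0) ≡ 13/13 mod 19. 13⁻¹ ≡ 3 (mod 19) since 13·3 = 39 ≡ 1, so λ ≡ 1.
  x = λ² - 0 - 13 = 1 - 13 ≡ 7; y = λ·(0 - 7) - 8 ≡ 4. → (7, 4)
3P = (7, 4).
Finally 3P + Q:
(7, 4) + (16, 18). λ = (18 - 4)/(16 - 7) ≡ 14/9 mod 19. 9⁻¹ ≡ 17 (mod 19), so λ ≡ 10.
  x = λ² - 7 - 16 = 100 - 23 ≡ 1; y = λ·(7 - 1) - 4 ≡ 18. → (1, 18)

(1, 18)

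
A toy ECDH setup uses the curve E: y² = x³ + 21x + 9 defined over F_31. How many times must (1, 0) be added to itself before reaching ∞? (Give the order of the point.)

2

2P: (1, 0) + (1, 0): same x and y₁ ≡ -y₂, so the sum is ∞.
2P = ∞, so the order is 2.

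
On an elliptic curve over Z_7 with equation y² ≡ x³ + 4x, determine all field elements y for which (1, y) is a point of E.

none

x³ + 4x + 0 = 5 ≡ 5 (mod 7).
5 is a non-residue mod 7; no y exists.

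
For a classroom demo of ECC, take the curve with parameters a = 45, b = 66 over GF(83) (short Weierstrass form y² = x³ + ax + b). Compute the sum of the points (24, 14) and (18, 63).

(27, 52)

(24, 14) + (18, 63). λ = (63 - 14)/(18 - 24) ≡ 49/77 mod 83. 77⁻¹ ≡ 69 (mod 83) since 77·69 = 5313 ≡ 1, so λ ≡ 61.
  x = λ² - 24 - 18 = 3721 - 42 ≡ 27; y = λ·(24 - 27) - 14 ≡ 52. → (27, 52)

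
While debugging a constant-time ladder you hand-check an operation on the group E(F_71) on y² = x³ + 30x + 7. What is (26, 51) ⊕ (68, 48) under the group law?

(26, 51) + (68, 48). λ = (48 - 51)/(68 - 26) ≡ 68/42 mod 71. 42⁻¹ ≡ 22 (mod 71) since 42·22 = 924 ≡ 1, so λ ≡ 5.
  x = λ² - 26 - 68 = 25 - 94 ≡ 2; y = λ·(26 - 2) - 51 ≡ 69. → (2, 69)

(2, 69)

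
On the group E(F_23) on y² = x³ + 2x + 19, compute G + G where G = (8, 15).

tangent at (8, 15): λ = (3·8² + 2)/(2·15) ≡ 10/7. 7⁻¹ ≡ 10 (mod 23), so λ ≡ 10·10 ≡ 8.
  x = λ² - 8 - 8 = 64 - 16 ≡ 2; y = λ·(8 - 2) - 15 ≡ 10. → (2, 10)

(2, 10)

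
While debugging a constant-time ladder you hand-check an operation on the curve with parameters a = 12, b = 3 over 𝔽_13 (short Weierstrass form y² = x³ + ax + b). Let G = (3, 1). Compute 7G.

(1, 4)

Double-and-add on 7 = (111)₂. Start with G = (3, 1) for the leading 1-bit.
double: tangent at (3, 1): λ = (3·3² + 12)/(2·1) ≡ 0/2. 2⁻¹ ≡ 7 (mod 13) since 2·7 = 14 ≡ 1, so λ ≡ 0·7 ≡ 0.
  x = λ² - 3 - 3 = 0 - 6 ≡ 7; y = λ·(3 - 7) - 1 ≡ 12. → (7, 12)
add G: (7, 12) + (3, 1). λ = (1 - 12)/(3 - 7) ≡ 2/9 mod 13. 9⁻¹ ≡ 3 (mod 13), so λ ≡ 6.
  x = λ² - 7 - 3 = 36 - 10 ≡ 0; y = λ·(7 - 0) - 12 ≡ 4. → (0, 4)
double: tangent at (0, 4): λ = (3·0² + 12)/(2·4) ≡ 12/8. 8⁻¹ ≡ 5 (mod 13) since 8·5 = 40 ≡ 1, so λ ≡ 12·5 ≡ 8.
  x = λ² - 0 - 0 = 64 - 0 ≡ 12; y = λ·(0 - 12) - 4 ≡ 4. → (12, 4)
add G: (12, 4) + (3, 1). λ = (1 - 4)/(3 - 12) ≡ 10/4 mod 13. 4⁻¹ ≡ 10 (mod 13), so λ ≡ 9.
  x = λ² - 12 - 3 = 81 - 15 ≡ 1; y = λ·(12 - 1) - 4 ≡ 4. → (1, 4)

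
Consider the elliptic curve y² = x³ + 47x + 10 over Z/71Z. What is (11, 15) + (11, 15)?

tangent at (11, 15): λ = (3·11² + 47)/(2·15) ≡ 55/30. 30⁻¹ ≡ 45 (mod 71), so λ ≡ 55·45 ≡ 61.
  x = λ² - 11 - 11 = 3721 - 22 ≡ 7; y = λ·(11 - 7) - 15 ≡ 16. → (7, 16)

(7, 16)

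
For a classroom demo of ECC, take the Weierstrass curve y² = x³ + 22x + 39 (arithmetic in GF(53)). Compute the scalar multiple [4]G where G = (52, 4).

(8, 12)

Repeated addition: build up to 4G.
2G: tangent at (52, 4): λ = (3·52² + 22)/(2·4) ≡ 25/8. 8⁻¹ ≡ 20 (mod 53) since 8·20 = 160 ≡ 1, so λ ≡ 25·20 ≡ 23.
  x = λ² - 52 - 52 = 529 - 104 ≡ 1; y = λ·(52 - 1) - 4 ≡ 3. → (1, 3)
3G: (1, 3) + (52, 4). λ = (4 - 3)/(52 - 1) ≡ 1/51 mod 53. 51⁻¹ ≡ 26 (mod 53), so λ ≡ 26.
  x = λ² - 1 - 52 = 676 - 53 ≡ 40; y = λ·(1 - 40) - 3 ≡ 43. → (40, 43)
4G: (40, 43) + (52, 4). λ = (4 - 43)/(52 - 40) ≡ 14/12 mod 53. 12⁻¹ ≡ 31 (mod 53), so λ ≡ 10.
  x = λ² - 40 - 52 = 100 - 92 ≡ 8; y = λ·(40 - 8) - 43 ≡ 12. → (8, 12)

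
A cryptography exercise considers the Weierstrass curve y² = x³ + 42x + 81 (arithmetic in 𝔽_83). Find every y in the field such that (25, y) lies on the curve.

none

x³ + 42x + 81 = 16756 ≡ 73 (mod 83).
73 is a non-residue mod 83; no y exists.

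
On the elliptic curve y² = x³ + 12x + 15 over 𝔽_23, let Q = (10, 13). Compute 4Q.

Repeated addition: build up to 4Q.
2Q: tangent at (10, 13): λ = (3·10² + 12)/(2·13) ≡ 13/3. 3⁻¹ ≡ 8 (mod 23), so λ ≡ 13·8 ≡ 12.
  x = λ² - 10 - 10 = 144 - 20 ≡ 9; y = λ·(10 - 9) - 13 ≡ 22. → (9, 22)
3Q: (9, 22) + (10, 13). λ = (13 - 22)/(10 - 9) ≡ 14/1 mod 23. 1⁻¹ ≡ 1 (mod 23) since 1·1 = 1 ≡ 1, so λ ≡ 14.
  x = λ² - 9 - 10 = 196 - 19 ≡ 16; y = λ·(9 - 16) - 22 ≡ 18. → (16, 18)
4Q: (16, 18) + (10, 13). λ = (13 - 18)/(10 - 16) ≡ 18/17 mod 23. 17⁻¹ ≡ 19 (mod 23) since 17·19 = 323 ≡ 1, so λ ≡ 20.
  x = λ² - 16 - 10 = 400 - 26 ≡ 6; y = λ·(16 - 6) - 18 ≡ 21. → (6, 21)

(6, 21)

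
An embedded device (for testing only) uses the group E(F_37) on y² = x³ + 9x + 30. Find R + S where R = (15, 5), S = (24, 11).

(15, 5) + (24, 11). λ = (11 - 5)/(24 - 15) ≡ 6/9 mod 37. 9⁻¹ ≡ 33 (mod 37) since 9·33 = 297 ≡ 1, so λ ≡ 13.
  x = λ² - 15 - 24 = 169 - 39 ≡ 19; y = λ·(15 - 19) - 5 ≡ 17. → (19, 17)

(19, 17)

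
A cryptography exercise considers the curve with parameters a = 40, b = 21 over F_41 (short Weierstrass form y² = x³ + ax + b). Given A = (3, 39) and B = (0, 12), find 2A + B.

(24, 39)

First 2A:
Repeated addition: build up to 2A.
2A: tangent at (3, 39): λ = (3·3² + 40)/(2·39) ≡ 26/37. 37⁻¹ ≡ 10 (mod 41), so λ ≡ 26·10 ≡ 14.
  x = λ² - 3 - 3 = 196 - 6 ≡ 26; y = λ·(3 - 26) - 39 ≡ 8. → (26, 8)
2A = (26, 8).
Finally 2A + B:
(26, 8) + (0, 12). λ = (12 - 8)/(0 - 26) ≡ 4/15 mod 41. 15⁻¹ ≡ 11 (mod 41), so λ ≡ 3.
  x = λ² - 26 - 0 = 9 - 26 ≡ 24; y = λ·(26 - 24) - 8 ≡ 39. → (24, 39)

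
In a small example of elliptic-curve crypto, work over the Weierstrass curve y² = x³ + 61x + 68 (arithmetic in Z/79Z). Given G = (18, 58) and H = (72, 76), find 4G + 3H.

(65, 5)

First 4G:
Double-and-add on 4 = (100)₂. Start with G = (18, 58) for the leading 1-bit.
double: tangent at (18, 58): λ = (3·18² + 61)/(2·58) ≡ 6/37. 37⁻¹ ≡ 47 (mod 79), so λ ≡ 6·47 ≡ 45.
  x = λ² - 18 - 18 = 2025 - 36 ≡ 14; y = λ·(18 - 14) - 58 ≡ 43. → (14, 43)
double: tangent at (14, 43): λ = (3·14² + 61)/(2·43) ≡ 17/7. 7⁻¹ ≡ 34 (mod 79) since 7·34 = 238 ≡ 1, so λ ≡ 17·34 ≡ 25.
  x = λ² - 14 - 14 = 625 - 28 ≡ 44; y = λ·(14 - 44) - 43 ≡ 76. → (44, 76)
4G = (44, 76).
Next 3H:
Repeated addition: build up to 3H.
2H: tangent at (72, 76): λ = (3·72² + 61)/(2·76) ≡ 50/73. 73⁻¹ ≡ 13 (mod 79), so λ ≡ 50·13 ≡ 18.
  x = λ² - 72 - 72 = 324 - 144 ≡ 22; y = λ·(72 - 22) - 76 ≡ 34. → (22, 34)
3H: (22, 34) + (72, 76). λ = (76 - 34)/(72 - 22) ≡ 42/50 mod 79. 50⁻¹ ≡ 49 (mod 79), so λ ≡ 4.
  x = λ² - 22 - 72 = 16 - 94 ≡ 1; y = λ·(22 - 1) - 34 ≡ 50. → (1, 50)
3H = (1, 50).
Finally 4G + 3H:
(44, 76) + (1, 50). λ = (50 - 76)/(1 - 44) ≡ 53/36 mod 79. 36⁻¹ ≡ 11 (mod 79), so λ ≡ 30.
  x = λ² - 44 - 1 = 900 - 45 ≡ 65; y = λ·(44 - 65) - 76 ≡ 5. → (65, 5)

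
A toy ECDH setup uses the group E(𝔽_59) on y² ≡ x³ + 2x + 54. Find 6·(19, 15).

Write P = (19, 15).
Double-and-add on 6 = (110)₂. Start with P = (19, 15) for the leading 1-bit.
double: tangent at (19, 15): λ = (3·19² + 2)/(2·15) ≡ 23/30. 30⁻¹ ≡ 2 (mod 59) since 30·2 = 60 ≡ 1, so λ ≡ 23·2 ≡ 46.
  x = λ² - 19 - 19 = 2116 - 38 ≡ 13; y = λ·(19 - 13) - 15 ≡ 25. → (13, 25)
add P: (13, 25) + (19, 15). λ = (15 - 25)/(19 - 13) ≡ 49/6 mod 59. 6⁻¹ ≡ 10 (mod 59) since 6·10 = 60 ≡ 1, so λ ≡ 18.
  x = λ² - 13 - 19 = 324 - 32 ≡ 56; y = λ·(13 - 56) - 25 ≡ 27. → (56, 27)
double: tangent at (56, 27): λ = (3·56² + 2)/(2·27) ≡ 29/54. 54⁻¹ ≡ 47 (mod 59), so λ ≡ 29·47 ≡ 6.
  x = λ² - 56 - 56 = 36 - 112 ≡ 42; y = λ·(56 - 42) - 27 ≡ 57. → (42, 57)

(42, 57)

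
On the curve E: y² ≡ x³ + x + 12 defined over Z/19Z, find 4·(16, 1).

(15, 18)

Write Q = (16, 1).
Repeated addition: build up to 4Q.
2Q: tangent at (16, 1): λ = (3·16² + 1)/(2·1) ≡ 9/2. 2⁻¹ ≡ 10 (mod 19) since 2·10 = 20 ≡ 1, so λ ≡ 9·10 ≡ 14.
  x = λ² - 16 - 16 = 196 - 32 ≡ 12; y = λ·(16 - 12) - 1 ≡ 17. → (12, 17)
3Q: (12, 17) + (16, 1). λ = (1 - 17)/(16 - 12) ≡ 3/4 mod 19. 4⁻¹ ≡ 5 (mod 19), so λ ≡ 15.
  x = λ² - 12 - 16 = 225 - 28 ≡ 7; y = λ·(12 - 7) - 17 ≡ 1. → (7, 1)
4Q: (7, 1) + (16, 1). λ = (1 - 1)/(16 - 7) ≡ 0/9 mod 19. 9⁻¹ ≡ 17 (mod 19) since 9·17 = 153 ≡ 1, so λ ≡ 0.
  x = λ² - 7 - 16 = 0 - 23 ≡ 15; y = λ·(7 - 15) - 1 ≡ 18. → (15, 18)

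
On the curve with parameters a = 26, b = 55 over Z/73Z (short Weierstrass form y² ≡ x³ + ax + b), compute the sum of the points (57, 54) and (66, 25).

(46, 16)

(57, 54) + (66, 25). λ = (25 - 54)/(66 - 57) ≡ 44/9 mod 73. 9⁻¹ ≡ 65 (mod 73) since 9·65 = 585 ≡ 1, so λ ≡ 13.
  x = λ² - 57 - 66 = 169 - 123 ≡ 46; y = λ·(57 - 46) - 54 ≡ 16. → (46, 16)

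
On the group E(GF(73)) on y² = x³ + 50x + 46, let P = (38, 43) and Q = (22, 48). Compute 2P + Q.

(57, 25)

First 2P:
Repeated addition: build up to 2P.
2P: tangent at (38, 43): λ = (3·38² + 50)/(2·43) ≡ 2/13. 13⁻¹ ≡ 45 (mod 73), so λ ≡ 2·45 ≡ 17.
  x = λ² - 38 - 38 = 289 - 76 ≡ 67; y = λ·(38 - 67) - 43 ≡ 48. → (67, 48)
2P = (67, 48).
Finally 2P + Q:
(67, 48) + (22, 48). λ = (48 - 48)/(22 - 67) ≡ 0/28 mod 73. 28⁻¹ ≡ 60 (mod 73) since 28·60 = 1680 ≡ 1, so λ ≡ 0.
  x = λ² - 67 - 22 = 0 - 89 ≡ 57; y = λ·(67 - 57) - 48 ≡ 25. → (57, 25)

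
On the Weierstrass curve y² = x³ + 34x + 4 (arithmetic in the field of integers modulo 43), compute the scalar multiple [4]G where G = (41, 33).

Repeated addition: build up to 4G.
2G: tangent at (41, 33): λ = (3·41² + 34)/(2·33) ≡ 3/23. 23⁻¹ ≡ 15 (mod 43), so λ ≡ 3·15 ≡ 2.
  x = λ² - 41 - 41 = 4 - 82 ≡ 8; y = λ·(41 - 8) - 33 ≡ 33. → (8, 33)
3G: (8, 33) + (41, 33). λ = (33 - 33)/(41 - 8) ≡ 0/33 mod 43. 33⁻¹ ≡ 30 (mod 43), so λ ≡ 0.
  x = λ² - 8 - 41 = 0 - 49 ≡ 37; y = λ·(8 - 37) - 33 ≡ 10. → (37, 10)
4G: (37, 10) + (41, 33). λ = (33 - 10)/(41 - 37) ≡ 23/4 mod 43. 4⁻¹ ≡ 11 (mod 43), so λ ≡ 38.
  x = λ² - 37 - 41 = 1444 - 78 ≡ 33; y = λ·(37 - 33) - 10 ≡ 13. → (33, 13)

(33, 13)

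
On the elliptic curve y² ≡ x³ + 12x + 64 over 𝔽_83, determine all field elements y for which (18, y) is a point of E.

none

x³ + 12x + 64 = 6112 ≡ 53 (mod 83).
53 is a non-residue mod 83; no y exists.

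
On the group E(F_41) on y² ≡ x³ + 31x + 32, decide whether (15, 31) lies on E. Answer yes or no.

yes

y² = 31² ≡ 18; x³ + 31x + 32 = 3872 ≡ 18 (mod 41). 18 = 18.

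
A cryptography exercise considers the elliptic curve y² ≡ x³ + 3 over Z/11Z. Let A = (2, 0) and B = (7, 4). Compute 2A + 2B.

First 2A:
Repeated addition: build up to 2A.
2A: (2, 0) + (2, 0): same x and y₁ ≡ -y₂, so the sum is the point at infinity.
2A = the point at infinity.
Next 2B:
Repeated addition: build up to 2B.
2B: tangent at (7, 4): λ = (3·7² + 0)/(2·4) ≡ 4/8. 8⁻¹ ≡ 7 (mod 11), so λ ≡ 4·7 ≡ 6.
  x = λ² - 7 - 7 = 36 - 14 ≡ 0; y = λ·(7 - 0) - 4 ≡ 5. → (0, 5)
2B = (0, 5).
Finally 2A + 2B:
the point at infinity + (0, 5) = (0, 5) (identity).

(0, 5)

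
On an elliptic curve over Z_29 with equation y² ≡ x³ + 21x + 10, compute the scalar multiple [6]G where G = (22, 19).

Double-and-add on 6 = (110)₂. Start with G = (22, 19) for the leading 1-bit.
double: tangent at (22, 19): λ = (3·22² + 21)/(2·19) ≡ 23/9. 9⁻¹ ≡ 13 (mod 29), so λ ≡ 23·13 ≡ 9.
  x = λ² - 22 - 22 = 81 - 44 ≡ 8; y = λ·(22 - 8) - 19 ≡ 20. → (8, 20)
add G: (8, 20) + (22, 19). λ = (19 - 20)/(22 - 8) ≡ 28/14 mod 29. 14⁻¹ ≡ 27 (mod 29) since 14·27 = 378 ≡ 1, so λ ≡ 2.
  x = λ² - 8 - 22 = 4 - 30 ≡ 3; y = λ·(8 - 3) - 20 ≡ 19. → (3, 19)
double: tangent at (3, 19): λ = (3·3² + 21)/(2·19) ≡ 19/9. 9⁻¹ ≡ 13 (mod 29), so λ ≡ 19·13 ≡ 15.
  x = λ² - 3 - 3 = 225 - 6 ≡ 16; y = λ·(3 - 16) - 19 ≡ 18. → (16, 18)

(16, 18)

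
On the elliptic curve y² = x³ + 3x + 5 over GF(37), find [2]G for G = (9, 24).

(10, 31)

tangent at (9, 24): λ = (3·9² + 3)/(2·24) ≡ 24/11. 11⁻¹ ≡ 27 (mod 37) since 11·27 = 297 ≡ 1, so λ ≡ 24·27 ≡ 19.
  x = λ² - 9 - 9 = 361 - 18 ≡ 10; y = λ·(9 - 10) - 24 ≡ 31. → (10, 31)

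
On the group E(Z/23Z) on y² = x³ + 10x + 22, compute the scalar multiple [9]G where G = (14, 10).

Repeated addition: build up to 9G.
2G: tangent at (14, 10): λ = (3·14² + 10)/(2·10) ≡ 0/20. 20⁻¹ ≡ 15 (mod 23), so λ ≡ 0·15 ≡ 0.
  x = λ² - 14 - 14 = 0 - 28 ≡ 18; y = λ·(14 - 18) - 10 ≡ 13. → (18, 13)
3G: (18, 13) + (14, 10). λ = (10 - 13)/(14 - 18) ≡ 20/19 mod 23. 19⁻¹ ≡ 17 (mod 23), so λ ≡ 18.
  x = λ² - 18 - 14 = 324 - 32 ≡ 16; y = λ·(18 - 16) - 13 ≡ 0. → (16, 0)
4G: (16, 0) + (14, 10). λ = (10 - 0)/(14 - 16) ≡ 10/21 mod 23. 21⁻¹ ≡ 11 (mod 23) since 21·11 = 231 ≡ 1, so λ ≡ 18.
  x = λ² - 16 - 14 = 324 - 30 ≡ 18; y = λ·(16 - 18) - 0 ≡ 10. → (18, 10)
5G: (18, 10) + (14, 10). λ = (10 - 10)/(14 - 18) ≡ 0/19 mod 23. 19⁻¹ ≡ 17 (mod 23), so λ ≡ 0.
  x = λ² - 18 - 14 = 0 - 32 ≡ 14; y = λ·(18 - 14) - 10 ≡ 13. → (14, 13)
6G: (14, 13) + (14, 10): same x and y₁ ≡ -y₂, so the sum is 𝒪.
7G: 𝒪 + (14, 10) = (14, 10) (identity).
8G: tangent at (14, 10): λ = (3·14² + 10)/(2·10) ≡ 0/20. 20⁻¹ ≡ 15 (mod 23), so λ ≡ 0·15 ≡ 0.
  x = λ² - 14 - 14 = 0 - 28 ≡ 18; y = λ·(14 - 18) - 10 ≡ 13. → (18, 13)
9G: (18, 13) + (14, 10). λ = (10 - 13)/(14 - 18) ≡ 20/19 mod 23. 19⁻¹ ≡ 17 (mod 23) since 19·17 = 323 ≡ 1, so λ ≡ 18.
  x = λ² - 18 - 14 = 324 - 32 ≡ 16; y = λ·(18 - 16) - 13 ≡ 0. → (16, 0)

(16, 0)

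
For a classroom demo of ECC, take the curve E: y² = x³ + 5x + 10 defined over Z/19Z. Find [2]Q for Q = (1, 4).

(18, 17)

tangent at (1, 4): λ = (3·1² + 5)/(2·4) ≡ 8/8. 8⁻¹ ≡ 12 (mod 19), so λ ≡ 8·12 ≡ 1.
  x = λ² - 1 - 1 = 1 - 2 ≡ 18; y = λ·(1 - 18) - 4 ≡ 17. → (18, 17)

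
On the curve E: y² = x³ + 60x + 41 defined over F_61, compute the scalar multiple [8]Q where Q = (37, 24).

(53, 56)

Repeated addition: build up to 8Q.
2Q: tangent at (37, 24): λ = (3·37² + 60)/(2·24) ≡ 19/48. 48⁻¹ ≡ 14 (mod 61), so λ ≡ 19·14 ≡ 22.
  x = λ² - 37 - 37 = 484 - 74 ≡ 44; y = λ·(37 - 44) - 24 ≡ 5. → (44, 5)
3Q: (44, 5) + (37, 24). λ = (24 - 5)/(37 - 44) ≡ 19/54 mod 61. 54⁻¹ ≡ 26 (mod 61), so λ ≡ 6.
  x = λ² - 44 - 37 = 36 - 81 ≡ 16; y = λ·(44 - 16) - 5 ≡ 41. → (16, 41)
4Q: (16, 41) + (37, 24). λ = (24 - 41)/(37 - 16) ≡ 44/21 mod 61. 21⁻¹ ≡ 32 (mod 61) since 21·32 = 672 ≡ 1, so λ ≡ 5.
  x = λ² - 16 - 37 = 25 - 53 ≡ 33; y = λ·(16 - 33) - 41 ≡ 57. → (33, 57)
5Q: (33, 57) + (37, 24). λ = (24 - 57)/(37 - 33) ≡ 28/4 mod 61. 4⁻¹ ≡ 46 (mod 61), so λ ≡ 7.
  x = λ² - 33 - 37 = 49 - 70 ≡ 40; y = λ·(33 - 40) - 57 ≡ 16. → (40, 16)
6Q: (40, 16) + (37, 24). λ = (24 - 16)/(37 - 40) ≡ 8/58 mod 61. 58⁻¹ ≡ 20 (mod 61) since 58·20 = 1160 ≡ 1, so λ ≡ 38.
  x = λ² - 40 - 37 = 1444 - 77 ≡ 25; y = λ·(40 - 25) - 16 ≡ 5. → (25, 5)
7Q: (25, 5) + (37, 24). λ = (24 - 5)/(37 - 25) ≡ 19/12 mod 61. 12⁻¹ ≡ 56 (mod 61), so λ ≡ 27.
  x = λ² - 25 - 37 = 729 - 62 ≡ 57; y = λ·(25 - 57) - 5 ≡ 46. → (57, 46)
8Q: (57, 46) + (37, 24). λ = (24 - 46)/(37 - 57) ≡ 39/41 mod 61. 41⁻¹ ≡ 3 (mod 61) since 41·3 = 123 ≡ 1, so λ ≡ 56.
  x = λ² - 57 - 37 = 3136 - 94 ≡ 53; y = λ·(57 - 53) - 46 ≡ 56. → (53, 56)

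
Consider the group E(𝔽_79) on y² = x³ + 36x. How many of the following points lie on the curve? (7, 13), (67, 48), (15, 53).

1

(7, 13): 13² ≡ 11, rhs ≡ 42 → off.
(67, 48): 48² ≡ 13, rhs ≡ 52 → off.
(15, 53): 53² ≡ 44, rhs ≡ 44 → on.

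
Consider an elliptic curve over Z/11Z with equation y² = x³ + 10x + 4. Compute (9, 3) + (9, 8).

O

The two points share x = 9 and their y-coordinates satisfy 3 + 8 ≡ 0 (mod 11), so they are inverses. Their sum is ∞.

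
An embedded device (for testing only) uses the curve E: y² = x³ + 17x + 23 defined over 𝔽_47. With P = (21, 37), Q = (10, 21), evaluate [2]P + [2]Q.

O

First 2P:
Repeated addition: build up to 2P.
2P: tangent at (21, 37): λ = (3·21² + 17)/(2·37) ≡ 24/27. 27⁻¹ ≡ 7 (mod 47), so λ ≡ 24·7 ≡ 27.
  x = λ² - 21 - 21 = 729 - 42 ≡ 29; y = λ·(21 - 29) - 37 ≡ 29. → (29, 29)
2P = (29, 29).
Next 2Q:
Repeated addition: build up to 2Q.
2Q: tangent at (10, 21): λ = (3·10² + 17)/(2·21) ≡ 35/42. 42⁻¹ ≡ 28 (mod 47) since 42·28 = 1176 ≡ 1, so λ ≡ 35·28 ≡ 40.
  x = λ² - 10 - 10 = 1600 - 20 ≡ 29; y = λ·(10 - 29) - 21 ≡ 18. → (29, 18)
2Q = (29, 18).
Finally 2P + 2Q:
(29, 29) + (29, 18): same x and y₁ ≡ -y₂, so the sum is O.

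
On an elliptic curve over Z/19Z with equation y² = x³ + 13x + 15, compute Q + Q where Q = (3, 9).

(17, 0)

tangent at (3, 9): λ = (3·3² + 13)/(2·9) ≡ 2/18. 18⁻¹ ≡ 18 (mod 19), so λ ≡ 2·18 ≡ 17.
  x = λ² - 3 - 3 = 289 - 6 ≡ 17; y = λ·(3 - 17) - 9 ≡ 0. → (17, 0)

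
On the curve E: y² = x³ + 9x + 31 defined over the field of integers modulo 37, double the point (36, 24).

tangent at (36, 24): λ = (3·36² + 9)/(2·24) ≡ 12/11. 11⁻¹ ≡ 27 (mod 37) since 11·27 = 297 ≡ 1, so λ ≡ 12·27 ≡ 28.
  x = λ² - 36 - 36 = 784 - 72 ≡ 9; y = λ·(36 - 9) - 24 ≡ 29. → (9, 29)

(9, 29)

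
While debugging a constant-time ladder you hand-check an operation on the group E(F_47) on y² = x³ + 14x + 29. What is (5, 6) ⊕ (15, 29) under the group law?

(29, 14)

(5, 6) + (15, 29). λ = (29 - 6)/(15 - 5) ≡ 23/10 mod 47. 10⁻¹ ≡ 33 (mod 47), so λ ≡ 7.
  x = λ² - 5 - 15 = 49 - 20 ≡ 29; y = λ·(5 - 29) - 6 ≡ 14. → (29, 14)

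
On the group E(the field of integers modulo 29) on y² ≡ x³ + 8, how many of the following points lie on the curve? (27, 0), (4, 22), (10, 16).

1

(27, 0): 0² ≡ 0, rhs ≡ 0 → on.
(4, 22): 22² ≡ 20, rhs ≡ 14 → off.
(10, 16): 16² ≡ 24, rhs ≡ 22 → off.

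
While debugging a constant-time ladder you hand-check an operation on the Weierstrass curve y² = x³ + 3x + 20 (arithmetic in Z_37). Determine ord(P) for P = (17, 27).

2P: tangent at (17, 27): λ = (3·17² + 3)/(2·27) ≡ 19/17. 17⁻¹ ≡ 24 (mod 37) since 17·24 = 408 ≡ 1, so λ ≡ 19·24 ≡ 12.
  x = λ² - 17 - 17 = 144 - 34 ≡ 36; y = λ·(17 - 36) - 27 ≡ 4. → (36, 4)
3P: (36, 4) + (17, 27). λ = (27 - 4)/(17 - 36) ≡ 23/18 mod 37. 18⁻¹ ≡ 35 (mod 37), so λ ≡ 28.
  x = λ² - 36 - 17 = 784 - 53 ≡ 28; y = λ·(36 - 28) - 4 ≡ 35. → (28, 35)
4P: (28, 35) + (17, 27). λ = (27 - 35)/(17 - 28) ≡ 29/26 mod 37. 26⁻¹ ≡ 10 (mod 37), so λ ≡ 31.
  x = λ² - 28 - 17 = 961 - 45 ≡ 28; y = λ·(28 - 28) - 35 ≡ 2. → (28, 2)
5P: (28, 2) + (17, 27). λ = (27 - 2)/(17 - 28) ≡ 25/26 mod 37. 26⁻¹ ≡ 10 (mod 37) since 26·10 = 260 ≡ 1, so λ ≡ 28.
  x = λ² - 28 - 17 = 784 - 45 ≡ 36; y = λ·(28 - 36) - 2 ≡ 33. → (36, 33)
6P: (36, 33) + (17, 27). λ = (27 - 33)/(17 - 36) ≡ 31/18 mod 37. 18⁻¹ ≡ 35 (mod 37), so λ ≡ 12.
  x = λ² - 36 - 17 = 144 - 53 ≡ 17; y = λ·(36 - 17) - 33 ≡ 10. → (17, 10)
7P: (17, 10) + (17, 27): same x and y₁ ≡ -y₂, so the sum is 𝒪.
7P = 𝒪, so the order is 7.

7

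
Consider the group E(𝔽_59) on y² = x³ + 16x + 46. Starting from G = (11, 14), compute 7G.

Repeated addition: build up to 7G.
2G: tangent at (11, 14): λ = (3·11² + 16)/(2·14) ≡ 25/28. 28⁻¹ ≡ 19 (mod 59), so λ ≡ 25·19 ≡ 3.
  x = λ² - 11 - 11 = 9 - 22 ≡ 46; y = λ·(11 - 46) - 14 ≡ 58. → (46, 58)
3G: (46, 58) + (11, 14). λ = (14 - 58)/(11 - 46) ≡ 15/24 mod 59. 24⁻¹ ≡ 32 (mod 59), so λ ≡ 8.
  x = λ² - 46 - 11 = 64 - 57 ≡ 7; y = λ·(46 - 7) - 58 ≡ 18. → (7, 18)
4G: (7, 18) + (11, 14). λ = (14 - 18)/(11 - 7) ≡ 55/4 mod 59. 4⁻¹ ≡ 15 (mod 59), so λ ≡ 58.
  x = λ² - 7 - 11 = 3364 - 18 ≡ 42; y = λ·(7 - 42) - 18 ≡ 17. → (42, 17)
5G: (42, 17) + (11, 14). λ = (14 - 17)/(11 - 42) ≡ 56/28 mod 59. 28⁻¹ ≡ 19 (mod 59), so λ ≡ 2.
  x = λ² - 42 - 11 = 4 - 53 ≡ 10; y = λ·(42 - 10) - 17 ≡ 47. → (10, 47)
6G: (10, 47) + (11, 14). λ = (14 - 47)/(11 - 10) ≡ 26/1 mod 59. 1⁻¹ ≡ 1 (mod 59), so λ ≡ 26.
  x = λ² - 10 - 11 = 676 - 21 ≡ 6; y = λ·(10 - 6) - 47 ≡ 57. → (6, 57)
7G: (6, 57) + (11, 14). λ = (14 - 57)/(11 - 6) ≡ 16/5 mod 59. 5⁻¹ ≡ 12 (mod 59), so λ ≡ 15.
  x = λ² - 6 - 11 = 225 - 17 ≡ 31; y = λ·(6 - 31) - 57 ≡ 40. → (31, 40)

(31, 40)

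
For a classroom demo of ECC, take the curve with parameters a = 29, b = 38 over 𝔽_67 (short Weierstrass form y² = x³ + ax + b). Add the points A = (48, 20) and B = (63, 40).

(62, 6)

(48, 20) + (63, 40). λ = (40 - 20)/(63 - 48) ≡ 20/15 mod 67. 15⁻¹ ≡ 9 (mod 67), so λ ≡ 46.
  x = λ² - 48 - 63 = 2116 - 111 ≡ 62; y = λ·(48 - 62) - 20 ≡ 6. → (62, 6)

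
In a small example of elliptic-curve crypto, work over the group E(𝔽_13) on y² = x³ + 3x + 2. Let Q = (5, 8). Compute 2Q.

tangent at (5, 8): λ = (3·5² + 3)/(2·8) ≡ 0/3. 3⁻¹ ≡ 9 (mod 13), so λ ≡ 0·9 ≡ 0.
  x = λ² - 5 - 5 = 0 - 10 ≡ 3; y = λ·(5 - 3) - 8 ≡ 5. → (3, 5)

(3, 5)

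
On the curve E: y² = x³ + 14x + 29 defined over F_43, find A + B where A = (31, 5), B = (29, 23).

(21, 34)

(31, 5) + (29, 23). λ = (23 - 5)/(29 - 31) ≡ 18/41 mod 43. 41⁻¹ ≡ 21 (mod 43), so λ ≡ 34.
  x = λ² - 31 - 29 = 1156 - 60 ≡ 21; y = λ·(31 - 21) - 5 ≡ 34. → (21, 34)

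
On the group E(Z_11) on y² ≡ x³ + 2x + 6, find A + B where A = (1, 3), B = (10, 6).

(1, 3) + (10, 6). λ = (6 - 3)/(10 - 1) ≡ 3/9 mod 11. 9⁻¹ ≡ 5 (mod 11), so λ ≡ 4.
  x = λ² - 1 - 10 = 16 - 11 ≡ 5; y = λ·(1 - 5) - 3 ≡ 3. → (5, 3)

(5, 3)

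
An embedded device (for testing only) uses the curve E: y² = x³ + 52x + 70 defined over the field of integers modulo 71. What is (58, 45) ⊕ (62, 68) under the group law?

(24, 44)

(58, 45) + (62, 68). λ = (68 - 45)/(62 - 58) ≡ 23/4 mod 71. 4⁻¹ ≡ 18 (mod 71), so λ ≡ 59.
  x = λ² - 58 - 62 = 3481 - 120 ≡ 24; y = λ·(58 - 24) - 45 ≡ 44. → (24, 44)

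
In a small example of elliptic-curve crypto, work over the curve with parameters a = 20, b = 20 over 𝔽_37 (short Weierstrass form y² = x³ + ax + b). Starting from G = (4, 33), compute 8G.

Repeated addition: build up to 8G.
2G: tangent at (4, 33): λ = (3·4² + 20)/(2·33) ≡ 31/29. 29⁻¹ ≡ 23 (mod 37) since 29·23 = 667 ≡ 1, so λ ≡ 31·23 ≡ 10.
  x = λ² - 4 - 4 = 100 - 8 ≡ 18; y = λ·(4 - 18) - 33 ≡ 12. → (18, 12)
3G: (18, 12) + (4, 33). λ = (33 - 12)/(4 - 18) ≡ 21/23 mod 37. 23⁻¹ ≡ 29 (mod 37) since 23·29 = 667 ≡ 1, so λ ≡ 17.
  x = λ² - 18 - 4 = 289 - 22 ≡ 8; y = λ·(18 - 8) - 12 ≡ 10. → (8, 10)
4G: (8, 10) + (4, 33). λ = (33 - 10)/(4 - 8) ≡ 23/33 mod 37. 33⁻¹ ≡ 9 (mod 37), so λ ≡ 22.
  x = λ² - 8 - 4 = 484 - 12 ≡ 28; y = λ·(8 - 28) - 10 ≡ 31. → (28, 31)
5G: (28, 31) + (4, 33). λ = (33 - 31)/(4 - 28) ≡ 2/13 mod 37. 13⁻¹ ≡ 20 (mod 37), so λ ≡ 3.
  x = λ² - 28 - 4 = 9 - 32 ≡ 14; y = λ·(28 - 14) - 31 ≡ 11. → (14, 11)
6G: (14, 11) + (4, 33). λ = (33 - 11)/(4 - 14) ≡ 22/27 mod 37. 27⁻¹ ≡ 11 (mod 37), so λ ≡ 20.
  x = λ² - 14 - 4 = 400 - 18 ≡ 12; y = λ·(14 - 12) - 11 ≡ 29. → (12, 29)
7G: (12, 29) + (4, 33). λ = (33 - 29)/(4 - 12) ≡ 4/29 mod 37. 29⁻¹ ≡ 23 (mod 37), so λ ≡ 18.
  x = λ² - 12 - 4 = 324 - 16 ≡ 12; y = λ·(12 - 12) - 29 ≡ 8. → (12, 8)
8G: (12, 8) + (4, 33). λ = (33 - 8)/(4 - 12) ≡ 25/29 mod 37. 29⁻¹ ≡ 23 (mod 37), so λ ≡ 20.
  x = λ² - 12 - 4 = 400 - 16 ≡ 14; y = λ·(12 - 14) - 8 ≡ 26. → (14, 26)

(14, 26)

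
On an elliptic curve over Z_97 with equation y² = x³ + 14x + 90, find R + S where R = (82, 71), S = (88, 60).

(57, 61)

(82, 71) + (88, 60). λ = (60 - 71)/(88 - 82) ≡ 86/6 mod 97. 6⁻¹ ≡ 81 (mod 97), so λ ≡ 79.
  x = λ² - 82 - 88 = 6241 - 170 ≡ 57; y = λ·(82 - 57) - 71 ≡ 61. → (57, 61)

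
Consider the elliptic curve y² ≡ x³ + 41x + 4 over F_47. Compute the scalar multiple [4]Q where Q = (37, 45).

(38, 38)

Double-and-add on 4 = (100)₂. Start with Q = (37, 45) for the leading 1-bit.
double: tangent at (37, 45): λ = (3·37² + 41)/(2·45) ≡ 12/43. 43⁻¹ ≡ 35 (mod 47) since 43·35 = 1505 ≡ 1, so λ ≡ 12·35 ≡ 44.
  x = λ² - 37 - 37 = 1936 - 74 ≡ 29; y = λ·(37 - 29) - 45 ≡ 25. → (29, 25)
double: tangent at (29, 25): λ = (3·29² + 41)/(2·25) ≡ 26/3. 3⁻¹ ≡ 16 (mod 47), so λ ≡ 26·16 ≡ 40.
  x = λ² - 29 - 29 = 1600 - 58 ≡ 38; y = λ·(29 - 38) - 25 ≡ 38. → (38, 38)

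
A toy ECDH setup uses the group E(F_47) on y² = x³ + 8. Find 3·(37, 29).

Write Q = (37, 29).
Repeated addition: build up to 3Q.
2Q: tangent at (37, 29): λ = (3·37² + 0)/(2·29) ≡ 18/11. 11⁻¹ ≡ 30 (mod 47) since 11·30 = 330 ≡ 1, so λ ≡ 18·30 ≡ 23.
  x = λ² - 37 - 37 = 529 - 74 ≡ 32; y = λ·(37 - 32) - 29 ≡ 39. → (32, 39)
3Q: (32, 39) + (37, 29). λ = (29 - 39)/(37 - 32) ≡ 37/5 mod 47. 5⁻¹ ≡ 19 (mod 47), so λ ≡ 45.
  x = λ² - 32 - 37 = 2025 - 69 ≡ 29; y = λ·(32 - 29) - 39 ≡ 2. → (29, 2)

(29, 2)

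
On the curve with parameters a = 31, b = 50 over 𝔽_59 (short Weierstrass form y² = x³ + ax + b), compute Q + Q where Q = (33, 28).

tangent at (33, 28): λ = (3·33² + 31)/(2·28) ≡ 53/56. 56⁻¹ ≡ 39 (mod 59), so λ ≡ 53·39 ≡ 2.
  x = λ² - 33 - 33 = 4 - 66 ≡ 56; y = λ·(33 - 56) - 28 ≡ 44. → (56, 44)

(56, 44)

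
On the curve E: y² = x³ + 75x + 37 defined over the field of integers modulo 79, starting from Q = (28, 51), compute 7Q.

Double-and-add on 7 = (111)₂. Start with Q = (28, 51) for the leading 1-bit.
double: tangent at (28, 51): λ = (3·28² + 75)/(2·51) ≡ 57/23. 23⁻¹ ≡ 55 (mod 79), so λ ≡ 57·55 ≡ 54.
  x = λ² - 28 - 28 = 2916 - 56 ≡ 16; y = λ·(28 - 16) - 51 ≡ 44. → (16, 44)
add Q: (16, 44) + (28, 51). λ = (51 - 44)/(28 - 16) ≡ 7/12 mod 79. 12⁻¹ ≡ 33 (mod 79) since 12·33 = 396 ≡ 1, so λ ≡ 73.
  x = λ² - 16 - 28 = 5329 - 44 ≡ 71; y = λ·(16 - 71) - 44 ≡ 49. → (71, 49)
double: tangent at (71, 49): λ = (3·71² + 75)/(2·49) ≡ 30/19. 19⁻¹ ≡ 25 (mod 79), so λ ≡ 30·25 ≡ 39.
  x = λ² - 71 - 71 = 1521 - 142 ≡ 36; y = λ·(71 - 36) - 49 ≡ 52. → (36, 52)
add Q: (36, 52) + (28, 51). λ = (51 - 52)/(28 - 36) ≡ 78/71 mod 79. 71⁻¹ ≡ 69 (mod 79) since 71·69 = 4899 ≡ 1, so λ ≡ 10.
  x = λ² - 36 - 28 = 100 - 64 ≡ 36; y = λ·(36 - 36) - 52 ≡ 27. → (36, 27)

(36, 27)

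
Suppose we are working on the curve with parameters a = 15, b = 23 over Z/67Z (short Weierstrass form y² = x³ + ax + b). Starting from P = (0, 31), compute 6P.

(53, 33)

Double-and-add on 6 = (110)₂. Start with P = (0, 31) for the leading 1-bit.
double: tangent at (0, 31): λ = (3·0² + 15)/(2·31) ≡ 15/62. 62⁻¹ ≡ 40 (mod 67) since 62·40 = 2480 ≡ 1, so λ ≡ 15·40 ≡ 64.
  x = λ² - 0 - 0 = 4096 - 0 ≡ 9; y = λ·(0 - 9) - 31 ≡ 63. → (9, 63)
add P: (9, 63) + (0, 31). λ = (31 - 63)/(0 - 9) ≡ 35/58 mod 67. 58⁻¹ ≡ 52 (mod 67) since 58·52 = 3016 ≡ 1, so λ ≡ 11.
  x = λ² - 9 - 0 = 121 - 9 ≡ 45; y = λ·(9 - 45) - 63 ≡ 10. → (45, 10)
double: tangent at (45, 10): λ = (3·45² + 15)/(2·10) ≡ 60/20. 20⁻¹ ≡ 57 (mod 67), so λ ≡ 60·57 ≡ 3.
  x = λ² - 45 - 45 = 9 - 90 ≡ 53; y = λ·(45 - 53) - 10 ≡ 33. → (53, 33)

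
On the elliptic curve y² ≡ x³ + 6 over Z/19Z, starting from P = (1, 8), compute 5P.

Repeated addition: build up to 5P.
2P: tangent at (1, 8): λ = (3·1² + 0)/(2·8) ≡ 3/16. 16⁻¹ ≡ 6 (mod 19), so λ ≡ 3·6 ≡ 18.
  x = λ² - 1 - 1 = 324 - 2 ≡ 18; y = λ·(1 - 18) - 8 ≡ 9. → (18, 9)
3P: (18, 9) + (1, 8). λ = (8 - 9)/(1 - 18) ≡ 18/2 mod 19. 2⁻¹ ≡ 10 (mod 19) since 2·10 = 20 ≡ 1, so λ ≡ 9.
  x = λ² - 18 - 1 = 81 - 19 ≡ 5; y = λ·(18 - 5) - 9 ≡ 13. → (5, 13)
4P: (5, 13) + (1, 8). λ = (8 - 13)/(1 - 5) ≡ 14/15 mod 19. 15⁻¹ ≡ 14 (mod 19), so λ ≡ 6.
  x = λ² - 5 - 1 = 36 - 6 ≡ 11; y = λ·(5 - 11) - 13 ≡ 8. → (11, 8)
5P: (11, 8) + (1, 8). λ = (8 - 8)/(1 - 11) ≡ 0/9 mod 19. 9⁻¹ ≡ 17 (mod 19) since 9·17 = 153 ≡ 1, so λ ≡ 0.
  x = λ² - 11 - 1 = 0 - 12 ≡ 7; y = λ·(11 - 7) - 8 ≡ 11. → (7, 11)

(7, 11)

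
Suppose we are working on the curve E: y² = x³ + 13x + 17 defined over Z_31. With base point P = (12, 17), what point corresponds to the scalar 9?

(18, 10)

Double-and-add on 9 = (1001)₂. Start with P = (12, 17) for the leading 1-bit.
double: tangent at (12, 17): λ = (3·12² + 13)/(2·17) ≡ 11/3. 3⁻¹ ≡ 21 (mod 31) since 3·21 = 63 ≡ 1, so λ ≡ 11·21 ≡ 14.
  x = λ² - 12 - 12 = 196 - 24 ≡ 17; y = λ·(12 - 17) - 17 ≡ 6. → (17, 6)
double: tangent at (17, 6): λ = (3·17² + 13)/(2·6) ≡ 12/12. 12⁻¹ ≡ 13 (mod 31), so λ ≡ 12·13 ≡ 1.
  x = λ² - 17 - 17 = 1 - 34 ≡ 29; y = λ·(17 - 29) - 6 ≡ 13. → (29, 13)
double: tangent at (29, 13): λ = (3·29² + 13)/(2·13) ≡ 25/26. 26⁻¹ ≡ 6 (mod 31), so λ ≡ 25·6 ≡ 26.
  x = λ² - 29 - 29 = 676 - 58 ≡ 29; y = λ·(29 - 29) - 13 ≡ 18. → (29, 18)
add P: (29, 18) + (12, 17). λ = (17 - 18)/(12 - 29) ≡ 30/14 mod 31. 14⁻¹ ≡ 20 (mod 31) since 14·20 = 280 ≡ 1, so λ ≡ 11.
  x = λ² - 29 - 12 = 121 - 41 ≡ 18; y = λ·(29 - 18) - 18 ≡ 10. → (18, 10)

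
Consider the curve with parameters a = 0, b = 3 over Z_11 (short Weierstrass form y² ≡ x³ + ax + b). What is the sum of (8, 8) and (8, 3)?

O

The two points share x = 8 and their y-coordinates satisfy 8 + 3 ≡ 0 (mod 11), so they are inverses. Their sum is ∞.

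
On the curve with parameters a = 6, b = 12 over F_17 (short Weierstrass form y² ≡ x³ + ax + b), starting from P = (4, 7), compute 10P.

Double-and-add on 10 = (1010)₂. Start with P = (4, 7) for the leading 1-bit.
double: tangent at (4, 7): λ = (3·4² + 6)/(2·7) ≡ 3/14. 14⁻¹ ≡ 11 (mod 17), so λ ≡ 3·11 ≡ 16.
  x = λ² - 4 - 4 = 256 - 8 ≡ 10; y = λ·(4 - 10) - 7 ≡ 16. → (10, 16)
double: tangent at (10, 16): λ = (3·10² + 6)/(2·16) ≡ 0/15. 15⁻¹ ≡ 8 (mod 17) since 15·8 = 120 ≡ 1, so λ ≡ 0·8 ≡ 0.
  x = λ² - 10 - 10 = 0 - 20 ≡ 14; y = λ·(10 - 14) - 16 ≡ 1. → (14, 1)
add P: (14, 1) + (4, 7). λ = (7 - 1)/(4 - 14) ≡ 6/7 mod 17. 7⁻¹ ≡ 5 (mod 17), so λ ≡ 13.
  x = λ² - 14 - 4 = 169 - 18 ≡ 15; y = λ·(14 - 15) - 1 ≡ 3. → (15, 3)
double: tangent at (15, 3): λ = (3·15² + 6)/(2·3) ≡ 1/6. 6⁻¹ ≡ 3 (mod 17), so λ ≡ 1·3 ≡ 3.
  x = λ² - 15 - 15 = 9 - 30 ≡ 13; y = λ·(15 - 13) - 3 ≡ 3. → (13, 3)

(13, 3)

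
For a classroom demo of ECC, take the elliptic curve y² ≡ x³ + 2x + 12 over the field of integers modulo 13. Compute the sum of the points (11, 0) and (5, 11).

(11, 0) + (5, 11). λ = (11 - 0)/(5 - 11) ≡ 11/7 mod 13. 7⁻¹ ≡ 2 (mod 13) since 7·2 = 14 ≡ 1, so λ ≡ 9.
  x = λ² - 11 - 5 = 81 - 16 ≡ 0; y = λ·(11 - 0) - 0 ≡ 8. → (0, 8)

(0, 8)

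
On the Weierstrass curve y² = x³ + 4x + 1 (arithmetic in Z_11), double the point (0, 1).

(4, 2)

tangent at (0, 1): λ = (3·0² + 4)/(2·1) ≡ 4/2. 2⁻¹ ≡ 6 (mod 11) since 2·6 = 12 ≡ 1, so λ ≡ 4·6 ≡ 2.
  x = λ² - 0 - 0 = 4 - 0 ≡ 4; y = λ·(0 - 4) - 1 ≡ 2. → (4, 2)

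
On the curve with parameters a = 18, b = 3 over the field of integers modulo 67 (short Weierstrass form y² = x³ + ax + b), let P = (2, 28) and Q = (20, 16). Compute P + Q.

(2, 28) + (20, 16). λ = (16 - 28)/(20 - 2) ≡ 55/18 mod 67. 18⁻¹ ≡ 41 (mod 67), so λ ≡ 44.
  x = λ² - 2 - 20 = 1936 - 22 ≡ 38; y = λ·(2 - 38) - 28 ≡ 63. → (38, 63)

(38, 63)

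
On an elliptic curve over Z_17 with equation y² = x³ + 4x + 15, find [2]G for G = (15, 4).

(8, 10)

tangent at (15, 4): λ = (3·15² + 4)/(2·4) ≡ 16/8. 8⁻¹ ≡ 15 (mod 17) since 8·15 = 120 ≡ 1, so λ ≡ 16·15 ≡ 2.
  x = λ² - 15 - 15 = 4 - 30 ≡ 8; y = λ·(15 - 8) - 4 ≡ 10. → (8, 10)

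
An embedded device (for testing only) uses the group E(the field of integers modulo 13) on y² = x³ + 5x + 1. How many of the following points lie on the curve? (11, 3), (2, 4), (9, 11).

(11, 3): 3² ≡ 9, rhs ≡ 9 → on.
(2, 4): 4² ≡ 3, rhs ≡ 6 → off.
(9, 11): 11² ≡ 4, rhs ≡ 8 → off.

1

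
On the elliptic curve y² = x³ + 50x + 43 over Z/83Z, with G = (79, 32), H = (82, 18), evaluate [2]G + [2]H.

(6, 12)

First 2G:
Repeated addition: build up to 2G.
2G: tangent at (79, 32): λ = (3·79² + 50)/(2·32) ≡ 15/64. 64⁻¹ ≡ 48 (mod 83), so λ ≡ 15·48 ≡ 56.
  x = λ² - 79 - 79 = 3136 - 158 ≡ 73; y = λ·(79 - 73) - 32 ≡ 55. → (73, 55)
2G = (73, 55).
Next 2H:
Repeated addition: build up to 2H.
2H: tangent at (82, 18): λ = (3·82² + 50)/(2·18) ≡ 53/36. 36⁻¹ ≡ 30 (mod 83) since 36·30 = 1080 ≡ 1, so λ ≡ 53·30 ≡ 13.
  x = λ² - 82 - 82 = 169 - 164 ≡ 5; y = λ·(82 - 5) - 18 ≡ 70. → (5, 70)
2H = (5, 70).
Finally 2G + 2H:
(73, 55) + (5, 70). λ = (70 - 55)/(5 - 73) ≡ 15/15 mod 83. 15⁻¹ ≡ 72 (mod 83) since 15·72 = 1080 ≡ 1, so λ ≡ 1.
  x = λ² - 73 - 5 = 1 - 78 ≡ 6; y = λ·(73 - 6) - 55 ≡ 12. → (6, 12)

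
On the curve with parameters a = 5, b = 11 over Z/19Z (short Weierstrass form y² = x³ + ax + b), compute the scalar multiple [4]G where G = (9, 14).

Double-and-add on 4 = (100)₂. Start with G = (9, 14) for the leading 1-bit.
double: tangent at (9, 14): λ = (3·9² + 5)/(2·14) ≡ 1/9. 9⁻¹ ≡ 17 (mod 19), so λ ≡ 1·17 ≡ 17.
  x = λ² - 9 - 9 = 289 - 18 ≡ 5; y = λ·(9 - 5) - 14 ≡ 16. → (5, 16)
double: tangent at (5, 16): λ = (3·5² + 5)/(2·16) ≡ 4/13. 13⁻¹ ≡ 3 (mod 19), so λ ≡ 4·3 ≡ 12.
  x = λ² - 5 - 5 = 144 - 10 ≡ 1; y = λ·(5 - 1) - 16 ≡ 13. → (1, 13)

(1, 13)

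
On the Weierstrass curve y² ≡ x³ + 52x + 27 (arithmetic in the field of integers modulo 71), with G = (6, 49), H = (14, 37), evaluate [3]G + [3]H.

First 3G:
Repeated addition: build up to 3G.
2G: tangent at (6, 49): λ = (3·6² + 52)/(2·49) ≡ 18/27. 27⁻¹ ≡ 50 (mod 71) since 27·50 = 1350 ≡ 1, so λ ≡ 18·50 ≡ 48.
  x = λ² - 6 - 6 = 2304 - 12 ≡ 20; y = λ·(6 - 20) - 49 ≡ 60. → (20, 60)
3G: (20, 60) + (6, 49). λ = (49 - 60)/(6 - 20) ≡ 60/57 mod 71. 57⁻¹ ≡ 5 (mod 71), so λ ≡ 16.
  x = λ² - 20 - 6 = 256 - 26 ≡ 17; y = λ·(20 - 17) - 60 ≡ 59. → (17, 59)
3G = (17, 59).
Next 3H:
Repeated addition: build up to 3H.
2H: tangent at (14, 37): λ = (3·14² + 52)/(2·37) ≡ 1/3. 3⁻¹ ≡ 24 (mod 71) since 3·24 = 72 ≡ 1, so λ ≡ 1·24 ≡ 24.
  x = λ² - 14 - 14 = 576 - 28 ≡ 51; y = λ·(14 - 51) - 37 ≡ 69. → (51, 69)
3H: (51, 69) + (14, 37). λ = (37 - 69)/(14 - 51) ≡ 39/34 mod 71. 34⁻¹ ≡ 23 (mod 71) since 34·23 = 782 ≡ 1, so λ ≡ 45.
  x = λ² - 51 - 14 = 2025 - 65 ≡ 43; y = λ·(51 - 43) - 69 ≡ 7. → (43, 7)
3H = (43, 7).
Finally 3G + 3H:
(17, 59) + (43, 7). λ = (7 - 59)/(43 - 17) ≡ 19/26 mod 71. 26⁻¹ ≡ 41 (mod 71) since 26·41 = 1066 ≡ 1, so λ ≡ 69.
  x = λ² - 17 - 43 = 4761 - 60 ≡ 15; y = λ·(17 - 15) - 59 ≡ 8. → (15, 8)

(15, 8)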